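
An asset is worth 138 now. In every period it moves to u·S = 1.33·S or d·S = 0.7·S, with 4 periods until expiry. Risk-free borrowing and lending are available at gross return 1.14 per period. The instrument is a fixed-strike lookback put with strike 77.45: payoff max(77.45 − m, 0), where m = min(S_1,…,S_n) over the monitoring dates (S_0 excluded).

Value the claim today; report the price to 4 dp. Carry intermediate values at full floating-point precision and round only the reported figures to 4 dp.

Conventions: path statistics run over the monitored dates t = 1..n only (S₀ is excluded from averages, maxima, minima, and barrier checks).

No-arbitrage gives p* = (R−d)/(u−d) = 0.6984: enumerate every path, weight its payoff by its p*-probability, and discount by R^4.
Enumerate all 2^4 = 16 price paths (U = up ×1.33, D = down ×0.7); each path with k up-moves has probability p*^k·(1−p*)^(4−k).
DDDD: m=33.1338, payoff=44.3162, prob=0.008273
UDDD: m=62.9542, payoff=14.4958, prob=0.019158
DUDD: m=62.9542, payoff=14.4958, prob=0.019158
UUDD: m=119.6130, payoff=0.0000, prob=0.044366
DDUD: m=62.9542, payoff=14.4958, prob=0.019158
UDUD: m=119.6130, payoff=0.0000, prob=0.044366
DUUD: m=96.6000, payoff=0.0000, prob=0.044366
UUUD: m=183.5400, payoff=0.0000, prob=0.102742
DDDU: m=47.3340, payoff=30.1160, prob=0.019158
UDDU: m=89.9346, payoff=0.0000, prob=0.044366
DUDU: m=89.9346, payoff=0.0000, prob=0.044366
UUDU: m=170.8757, payoff=0.0000, prob=0.102742
DDUU: m=67.6200, payoff=9.8300, prob=0.044366
UDUU: m=128.4780, payoff=0.0000, prob=0.102742
DUUU: m=96.6000, payoff=0.0000, prob=0.102742
UUUU: m=183.5400, payoff=0.0000, prob=0.237930
Price = Σ prob·payoff / R^4 = 2.212833 / 1.688960 = 1.3102

price = 1.3102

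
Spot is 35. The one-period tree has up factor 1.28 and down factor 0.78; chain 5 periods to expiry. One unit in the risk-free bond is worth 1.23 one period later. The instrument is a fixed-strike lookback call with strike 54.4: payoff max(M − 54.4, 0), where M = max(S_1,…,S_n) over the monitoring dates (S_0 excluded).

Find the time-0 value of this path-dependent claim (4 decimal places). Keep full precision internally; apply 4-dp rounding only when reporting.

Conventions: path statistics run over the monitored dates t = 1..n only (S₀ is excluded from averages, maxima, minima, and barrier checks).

price = 16.5783

Risk-neutral up-probability p* = (R−d)/(u−d) = (1.23−0.78)/(1.28−0.78) = 0.9000; the claim prices as the p*-weighted sum of path payoffs discounted by R^5.
Enumerate all 2^5 = 32 price paths (U = up ×1.28, D = down ×0.78); each path with k up-moves has probability p*^k·(1−p*)^(5−k).
DDDDD: M=27.3000, payoff=0.0000, prob=0.000010
UDDDD: M=44.8000, payoff=0.0000, prob=0.000090
DUDDD: M=34.9440, payoff=0.0000, prob=0.000090
UUDDD: M=57.3440, payoff=2.9440, prob=0.000810
DDUDD: M=27.3000, payoff=0.0000, prob=0.000090
UDUDD: M=44.8000, payoff=0.0000, prob=0.000810
DUUDD: M=44.7283, payoff=0.0000, prob=0.000810
UUUDD: M=73.4003, payoff=19.0003, prob=0.007290
DDDUD: M=27.3000, payoff=0.0000, prob=0.000090
UDDUD: M=44.8000, payoff=0.0000, prob=0.000810
DUDUD: M=34.9440, payoff=0.0000, prob=0.000810
UUDUD: M=57.3440, payoff=2.9440, prob=0.007290
DDUUD: M=34.8881, payoff=0.0000, prob=0.000810
UDUUD: M=57.2522, payoff=2.8522, prob=0.007290
DUUUD: M=57.2522, payoff=2.8522, prob=0.007290
UUUUD: M=93.9524, payoff=39.5524, prob=0.065610
DDDDU: M=27.3000, payoff=0.0000, prob=0.000090
UDDDU: M=44.8000, payoff=0.0000, prob=0.000810
DUDDU: M=34.9440, payoff=0.0000, prob=0.000810
UUDDU: M=57.3440, payoff=2.9440, prob=0.007290
DDUDU: M=27.3000, payoff=0.0000, prob=0.000810
UDUDU: M=44.8000, payoff=0.0000, prob=0.007290
DUUDU: M=44.7283, payoff=0.0000, prob=0.007290
UUUDU: M=73.4003, payoff=19.0003, prob=0.065610
DDDUU: M=27.3000, payoff=0.0000, prob=0.000810
UDDUU: M=44.8000, payoff=0.0000, prob=0.007290
DUDUU: M=44.6568, payoff=0.0000, prob=0.007290
UUDUU: M=73.2829, payoff=18.8829, prob=0.065610
DDUUU: M=44.6568, payoff=0.0000, prob=0.007290
UDUUU: M=73.2829, payoff=18.8829, prob=0.065610
DUUUU: M=73.2829, payoff=18.8829, prob=0.065610
UUUUU: M=120.2591, payoff=65.8591, prob=0.590490
Price = Σ prob·payoff / R^5 = 46.672899 / 2.815306 = 16.5783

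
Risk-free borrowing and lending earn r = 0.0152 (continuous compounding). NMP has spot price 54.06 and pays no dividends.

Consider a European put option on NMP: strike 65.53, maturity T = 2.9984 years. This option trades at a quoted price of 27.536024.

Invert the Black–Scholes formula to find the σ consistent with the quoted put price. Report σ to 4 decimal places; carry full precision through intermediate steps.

At σ = 0.5976 the Black–Scholes value reproduces the quote:
σ√T = 0.5976·√2.9984 = 1.034798
d₁ = (ln(S/K) + (r+σ²/2)T) / (σ√T) = (ln(54.06/65.53) + (0.0152+0.5976²/2)·2.9984) / 1.034798 = (-0.192414 + 0.580979) / 1.034798 = 0.375499
d₂ = d₁ − σ√T = 0.375499 − 1.034798 = -0.659299
e^{−rT} = 0.955447
N(−d₁) = 0.353645,  N(−d₂) = 0.745148
V = K·e^{−rT}·N(−d₂) − S·N(−d₁) = 46.654063 − 19.118038 = 27.536024 (the observed quote) — the price is monotone increasing in volatility, hence this σ is the only solution

sigma = 0.5976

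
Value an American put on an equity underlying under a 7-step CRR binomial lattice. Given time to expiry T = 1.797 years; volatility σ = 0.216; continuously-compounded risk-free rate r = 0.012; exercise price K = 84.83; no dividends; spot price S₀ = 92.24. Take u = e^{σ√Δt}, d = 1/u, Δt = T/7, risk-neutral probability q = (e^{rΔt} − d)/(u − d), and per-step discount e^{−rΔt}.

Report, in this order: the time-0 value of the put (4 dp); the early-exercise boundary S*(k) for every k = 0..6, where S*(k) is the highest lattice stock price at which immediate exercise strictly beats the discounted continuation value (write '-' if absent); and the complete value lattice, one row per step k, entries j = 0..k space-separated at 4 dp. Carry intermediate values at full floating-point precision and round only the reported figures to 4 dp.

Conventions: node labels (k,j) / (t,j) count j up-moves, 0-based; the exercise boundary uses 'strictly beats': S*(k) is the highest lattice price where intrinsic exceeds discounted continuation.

price = 6.2505
boundary = - - - - 59.5390 66.4249 74.1072
tree:
6.2505
9.3366 3.0358
13.5390 4.9643 1.0214
18.9286 7.9415 1.8562 0.1475
25.2910 12.3393 3.3543 0.2883 0.0000
31.4631 18.4051 6.0210 0.5635 0.0000 0.0000
36.9954 25.2910 10.7228 1.1012 0.0000 0.0000 0.0000
41.9541 31.4631 18.4051 2.1520 0.0000 0.0000 0.0000 0.0000

Δt=0.25671, u=1.11565, d=0.89634, q=0.48673, disc=e^(-rΔt)=0.99692
k=7 terminal: V=max(K-S,0) → 41.9541 31.4631 18.4051 2.1520 0.0000 0.0000 0.0000 0.0000
k=6: j=0 S=47.8346 intr=36.9954 cont=36.7344 V=36.9954[EX]; j=1 S=59.5390 intr=25.2910 cont=25.0301 V=25.2910[EX]; j=2 S=74.1072 intr=10.7228 cont=10.4619 V=10.7228[EX]; j=3 S=92.2400 intr=0.0000 cont=1.1012 V=1.1012[hold]; j=4 S=114.8096 intr=0.0000 cont=0.0000 V=0.0000[hold]; j=5 S=142.9016 intr=0.0000 cont=0.0000 V=0.0000[hold]; j=6 S=177.8673 intr=0.0000 cont=0.0000 V=0.0000[hold]  S*(6)=74.1072
k=5: j=0 S=53.3669 intr=31.4631 cont=31.2022 V=31.4631[EX]; j=1 S=66.4249 intr=18.4051 cont=18.1442 V=18.4051[EX]; j=2 S=82.6780 intr=2.1520 cont=6.0210 V=6.0210[hold]; j=3 S=102.9079 intr=0.0000 cont=0.5635 V=0.5635[hold]; j=4 S=128.0878 intr=0.0000 cont=0.0000 V=0.0000[hold]; j=5 S=159.4288 intr=0.0000 cont=0.0000 V=0.0000[hold]  S*(5)=66.4249
k=4: j=0 S=59.5390 intr=25.2910 cont=25.0301 V=25.2910[EX]; j=1 S=74.1072 intr=10.7228 cont=12.3393 V=12.3393[hold]; j=2 S=92.2400 intr=0.0000 cont=3.3543 V=3.3543[hold]; j=3 S=114.8096 intr=0.0000 cont=0.2883 V=0.2883[hold]; j=4 S=142.9016 intr=0.0000 cont=0.0000 V=0.0000[hold]  S*(4)=59.5390
k=3: j=0 S=66.4249 intr=18.4051 cont=18.9286 V=18.9286[hold]; j=1 S=82.6780 intr=2.1520 cont=7.9415 V=7.9415[hold]; j=2 S=102.9079 intr=0.0000 cont=1.8562 V=1.8562[hold]; j=3 S=128.0878 intr=0.0000 cont=0.1475 V=0.1475[hold]  S*(3)=-
k=2: j=0 S=74.1072 intr=10.7228 cont=13.5390 V=13.5390[hold]; j=1 S=92.2400 intr=0.0000 cont=4.9643 V=4.9643[hold]; j=2 S=114.8096 intr=0.0000 cont=1.0214 V=1.0214[hold]  S*(2)=-
k=1: j=0 S=82.6780 intr=2.1520 cont=9.3366 V=9.3366[hold]; j=1 S=102.9079 intr=0.0000 cont=3.0358 V=3.0358[hold]  S*(1)=-
k=0: j=0 S=92.2400 intr=0.0000 cont=6.2505 V=6.2505[hold]  S*(0)=-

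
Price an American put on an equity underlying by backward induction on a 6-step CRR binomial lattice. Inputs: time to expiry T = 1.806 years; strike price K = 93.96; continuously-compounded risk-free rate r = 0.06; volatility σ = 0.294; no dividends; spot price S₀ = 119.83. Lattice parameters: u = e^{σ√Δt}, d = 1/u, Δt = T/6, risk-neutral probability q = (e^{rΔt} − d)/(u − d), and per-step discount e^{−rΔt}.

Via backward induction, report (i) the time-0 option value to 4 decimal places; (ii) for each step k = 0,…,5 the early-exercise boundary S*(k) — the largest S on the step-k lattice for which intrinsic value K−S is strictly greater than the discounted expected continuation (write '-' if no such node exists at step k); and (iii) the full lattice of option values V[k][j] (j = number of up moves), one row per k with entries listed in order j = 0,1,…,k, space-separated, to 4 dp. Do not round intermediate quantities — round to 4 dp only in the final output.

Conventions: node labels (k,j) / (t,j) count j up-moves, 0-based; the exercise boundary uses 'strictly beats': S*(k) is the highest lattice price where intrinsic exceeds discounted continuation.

params: Δt=0.30100 u=1.17504 d=0.85104 q=0.51601 e^(-rΔt)=0.98210
t_6 payoffs: 48.4340 31.1019 7.1713 0.0000 0.0000 0.0000 0.0000
t_5: node(5,0) S=53.4946 payoff=40.4654 vs cont=38.7837 → 40.4654 [stop]  node(5,1) S=73.8605 payoff=20.0995 vs cont=18.4178 → 20.0995 [stop]  node(5,2) S=101.9799 payoff=0.0000 vs cont=3.4087 → 3.4087 [wait]  node(5,3) S=140.8045 payoff=0.0000 vs cont=0.0000 → 0.0000 [wait]  node(5,4) S=194.4101 payoff=0.0000 vs cont=0.0000 → 0.0000 [wait]  node(5,5) S=268.4238 payoff=0.0000 vs cont=0.0000 → 0.0000 [wait]  ⇒ S*(5)=73.8605
t_4: node(4,0) S=62.8581 payoff=31.1019 vs cont=29.4202 → 31.1019 [stop]  node(4,1) S=86.7887 payoff=7.1713 vs cont=11.2813 → 11.2813 [wait]  node(4,2) S=119.8300 payoff=0.0000 vs cont=1.6202 → 1.6202 [wait]  node(4,3) S=165.4504 payoff=0.0000 vs cont=0.0000 → 0.0000 [wait]  node(4,4) S=228.4388 payoff=0.0000 vs cont=0.0000 → 0.0000 [wait]  ⇒ S*(4)=62.8581
t_3: node(3,0) S=73.8605 payoff=20.0995 vs cont=20.5007 → 20.5007 [wait]  node(3,1) S=101.9799 payoff=0.0000 vs cont=6.1834 → 6.1834 [wait]  node(3,2) S=140.8045 payoff=0.0000 vs cont=0.7701 → 0.7701 [wait]  node(3,3) S=194.4101 payoff=0.0000 vs cont=0.0000 → 0.0000 [wait]  ⇒ S*(3)=-
t_2: node(2,0) S=86.7887 payoff=7.1713 vs cont=12.8781 → 12.8781 [wait]  node(2,1) S=119.8300 payoff=0.0000 vs cont=3.3294 → 3.3294 [wait]  node(2,2) S=165.4504 payoff=0.0000 vs cont=0.3661 → 0.3661 [wait]  ⇒ S*(2)=-
t_1: node(1,0) S=101.9799 payoff=0.0000 vs cont=7.8086 → 7.8086 [wait]  node(1,1) S=140.8045 payoff=0.0000 vs cont=1.7681 → 1.7681 [wait]  ⇒ S*(1)=-
t_0: node(0,0) S=119.8300 payoff=0.0000 vs cont=4.6077 → 4.6077 [wait]  ⇒ S*(0)=-

price = 4.6077
boundary = - - - - 62.8581 73.8605
tree:
4.6077
7.8086 1.7681
12.8781 3.3294 0.3661
20.5007 6.1834 0.7701 0.0000
31.1019 11.2813 1.6202 0.0000 0.0000
40.4654 20.0995 3.4087 0.0000 0.0000 0.0000
48.4340 31.1019 7.1713 0.0000 0.0000 0.0000 0.0000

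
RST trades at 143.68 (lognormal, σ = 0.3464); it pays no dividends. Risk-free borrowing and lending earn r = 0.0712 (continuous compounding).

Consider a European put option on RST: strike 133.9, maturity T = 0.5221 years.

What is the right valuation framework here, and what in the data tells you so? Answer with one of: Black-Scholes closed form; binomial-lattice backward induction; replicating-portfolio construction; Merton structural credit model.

Key observation: a European claim on RST (strike 133.9) — a lognormal (GBM) underlying with constant rate and volatility — has an exact closed-form value; no lattice or capital structure is involved.

framework: Black-Scholes closed form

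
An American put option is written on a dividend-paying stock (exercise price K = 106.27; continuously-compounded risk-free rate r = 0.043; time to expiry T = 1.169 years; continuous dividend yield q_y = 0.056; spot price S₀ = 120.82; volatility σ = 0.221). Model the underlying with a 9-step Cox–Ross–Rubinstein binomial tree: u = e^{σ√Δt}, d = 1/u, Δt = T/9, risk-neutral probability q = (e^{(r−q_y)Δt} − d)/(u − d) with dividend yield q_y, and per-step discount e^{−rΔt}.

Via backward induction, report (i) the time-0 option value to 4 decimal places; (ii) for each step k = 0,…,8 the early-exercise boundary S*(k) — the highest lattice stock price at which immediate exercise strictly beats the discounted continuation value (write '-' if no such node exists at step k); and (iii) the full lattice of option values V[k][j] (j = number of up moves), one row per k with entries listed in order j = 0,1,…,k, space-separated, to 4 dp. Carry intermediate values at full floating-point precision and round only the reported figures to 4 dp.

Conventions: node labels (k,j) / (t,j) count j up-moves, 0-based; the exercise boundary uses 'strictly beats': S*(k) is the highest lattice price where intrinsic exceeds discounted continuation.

price = 5.3826
boundary = - - - - - - 74.9192 69.1834 74.9192
tree:
5.3826
7.7655 2.7546
10.9370 4.2749 1.0697
14.9825 6.4967 1.8155 0.2398
19.8820 9.6256 3.0391 0.4547 0.0000
25.4548 13.8228 4.9982 0.8619 0.0000 0.0000
31.3508 19.0970 8.0287 1.6338 0.0000 0.0000 0.0000
37.0866 25.1566 12.4784 3.0971 0.0000 0.0000 0.0000 0.0000
42.3832 31.3508 18.4581 5.8710 0.0000 0.0000 0.0000 0.0000 0.0000
47.2743 37.0866 25.1395 11.1294 0.0000 0.0000 0.0000 0.0000 0.0000 0.0000

Δt=0.12989, u=1.08291, d=0.92344, q=0.46952, disc=e^(-rΔt)=0.99443
k=9 terminal: V=max(K-S,0) → 47.2743 37.0866 25.1395 11.1294 0.0000 0.0000 0.0000 0.0000 0.0000 0.0000
k=8: j=0 S=63.8868 intr=42.3832 cont=42.2543 V=42.3832[EX]; j=1 S=74.9192 intr=31.3508 cont=31.3019 V=31.3508[EX]; j=2 S=87.8567 intr=18.4133 cont=18.4581 V=18.4581[hold]; j=3 S=103.0284 intr=3.2416 cont=5.8710 V=5.8710[hold]; j=4 S=120.8200 intr=0.0000 cont=0.0000 V=0.0000[hold]; j=5 S=141.6840 intr=0.0000 cont=0.0000 V=0.0000[hold]; j=6 S=166.1509 intr=0.0000 cont=0.0000 V=0.0000[hold]; j=7 S=194.8429 intr=0.0000 cont=0.0000 V=0.0000[hold]; j=8 S=228.4896 intr=0.0000 cont=0.0000 V=0.0000[hold]  S*(8)=74.9192
k=7: j=0 S=69.1834 intr=37.0866 cont=36.9961 V=37.0866[EX]; j=1 S=81.1305 intr=25.1395 cont=25.1566 V=25.1566[hold]; j=2 S=95.1406 intr=11.1294 cont=12.4784 V=12.4784[hold]; j=3 S=111.5701 intr=0.0000 cont=3.0971 V=3.0971[hold]; j=4 S=130.8368 intr=0.0000 cont=0.0000 V=0.0000[hold]; j=5 S=153.4305 intr=0.0000 cont=0.0000 V=0.0000[hold]; j=6 S=179.9259 intr=0.0000 cont=0.0000 V=0.0000[hold]; j=7 S=210.9966 intr=0.0000 cont=0.0000 V=0.0000[hold]  S*(7)=69.1834
k=6: j=0 S=74.9192 intr=31.3508 cont=31.3098 V=31.3508[EX]; j=1 S=87.8567 intr=18.4133 cont=19.0970 V=19.0970[hold]; j=2 S=103.0284 intr=3.2416 cont=8.0287 V=8.0287[hold]; j=3 S=120.8200 intr=0.0000 cont=1.6338 V=1.6338[hold]; j=4 S=141.6840 intr=0.0000 cont=0.0000 V=0.0000[hold]; j=5 S=166.1509 intr=0.0000 cont=0.0000 V=0.0000[hold]; j=6 S=194.8429 intr=0.0000 cont=0.0000 V=0.0000[hold]  S*(6)=74.9192
k=5: j=0 S=81.1305 intr=25.1395 cont=25.4548 V=25.4548[hold]; j=1 S=95.1406 intr=11.1294 cont=13.8228 V=13.8228[hold]; j=2 S=111.5701 intr=0.0000 cont=4.9982 V=4.9982[hold]; j=3 S=130.8368 intr=0.0000 cont=0.8619 V=0.8619[hold]; j=4 S=153.4305 intr=0.0000 cont=0.0000 V=0.0000[hold]; j=5 S=179.9259 intr=0.0000 cont=0.0000 V=0.0000[hold]  S*(5)=-
k=4: j=0 S=87.8567 intr=18.4133 cont=19.8820 V=19.8820[hold]; j=1 S=103.0284 intr=3.2416 cont=9.6256 V=9.6256[hold]; j=2 S=120.8200 intr=0.0000 cont=3.0391 V=3.0391[hold]; j=3 S=141.6840 intr=0.0000 cont=0.4547 V=0.4547[hold]; j=4 S=166.1509 intr=0.0000 cont=0.0000 V=0.0000[hold]  S*(4)=-
k=3: j=0 S=95.1406 intr=11.1294 cont=14.9825 V=14.9825[hold]; j=1 S=111.5701 intr=0.0000 cont=6.4967 V=6.4967[hold]; j=2 S=130.8368 intr=0.0000 cont=1.8155 V=1.8155[hold]; j=3 S=153.4305 intr=0.0000 cont=0.2398 V=0.2398[hold]  S*(3)=-
k=2: j=0 S=103.0284 intr=3.2416 cont=10.9370 V=10.9370[hold]; j=1 S=120.8200 intr=0.0000 cont=4.2749 V=4.2749[hold]; j=2 S=141.6840 intr=0.0000 cont=1.0697 V=1.0697[hold]  S*(2)=-
k=1: j=0 S=111.5701 intr=0.0000 cont=7.7655 V=7.7655[hold]; j=1 S=130.8368 intr=0.0000 cont=2.7546 V=2.7546[hold]  S*(1)=-
k=0: j=0 S=120.8200 intr=0.0000 cont=5.3826 V=5.3826[hold]  S*(0)=-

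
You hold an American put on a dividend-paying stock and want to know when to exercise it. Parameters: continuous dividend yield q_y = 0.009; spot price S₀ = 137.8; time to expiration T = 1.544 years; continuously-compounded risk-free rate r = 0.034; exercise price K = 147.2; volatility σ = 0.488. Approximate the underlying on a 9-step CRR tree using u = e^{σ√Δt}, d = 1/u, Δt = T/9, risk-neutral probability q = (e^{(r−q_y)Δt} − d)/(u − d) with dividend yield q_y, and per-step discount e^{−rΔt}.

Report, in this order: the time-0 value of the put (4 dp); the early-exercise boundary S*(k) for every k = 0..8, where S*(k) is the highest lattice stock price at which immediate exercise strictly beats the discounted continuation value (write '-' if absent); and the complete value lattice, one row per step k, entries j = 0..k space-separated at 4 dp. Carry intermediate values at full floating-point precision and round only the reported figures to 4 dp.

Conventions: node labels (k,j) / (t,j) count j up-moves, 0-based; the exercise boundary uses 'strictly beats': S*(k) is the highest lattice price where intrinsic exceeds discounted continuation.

Δt=0.17156, u=1.22400, d=0.81699, q=0.46020, disc=e^(-rΔt)=0.99418
k=9 terminal: V=max(K-S,0) → 124.8535 113.7209 97.0422 72.0546 34.6185 0.0000 0.0000 0.0000 0.0000 0.0000
k=8: j=0 S=27.3522 intr=119.8478 cont=119.0339 V=119.8478[EX]; j=1 S=40.9785 intr=106.2215 cont=105.4286 V=106.2215[EX]; j=2 S=61.3932 intr=85.8068 cont=85.0454 V=85.8068[EX]; j=3 S=91.9782 intr=55.2218 cont=54.5076 V=55.2218[EX]; j=4 S=137.8000 intr=9.4000 cont=18.5784 V=18.5784[hold]; j=5 S=206.4494 intr=0.0000 cont=0.0000 V=0.0000[hold]; j=6 S=309.2987 intr=0.0000 cont=0.0000 V=0.0000[hold]; j=7 S=463.3856 intr=0.0000 cont=0.0000 V=0.0000[hold]; j=8 S=694.2357 intr=0.0000 cont=0.0000 V=0.0000[hold]  S*(8)=91.9782
k=7: j=0 S=33.4791 intr=113.7209 cont=112.9165 V=113.7209[EX]; j=1 S=50.1578 intr=97.0422 cont=96.2635 V=97.0422[EX]; j=2 S=75.1454 intr=72.0546 cont=71.3144 V=72.0546[EX]; j=3 S=112.5815 intr=34.6185 cont=38.1354 V=38.1354[hold]; j=4 S=168.6675 intr=0.0000 cont=9.9703 V=9.9703[hold]; j=5 S=252.6945 intr=0.0000 cont=0.0000 V=0.0000[hold]; j=6 S=378.5823 intr=0.0000 cont=0.0000 V=0.0000[hold]; j=7 S=567.1850 intr=0.0000 cont=0.0000 V=0.0000[hold]  S*(7)=75.1454
k=6: j=0 S=40.9785 intr=106.2215 cont=105.4286 V=106.2215[EX]; j=1 S=61.3932 intr=85.8068 cont=85.0454 V=85.8068[EX]; j=2 S=91.9782 intr=55.2218 cont=56.1167 V=56.1167[hold]; j=3 S=137.8000 intr=9.4000 cont=25.0274 V=25.0274[hold]; j=4 S=206.4494 intr=0.0000 cont=5.3507 V=5.3507[hold]; j=5 S=309.2987 intr=0.0000 cont=0.0000 V=0.0000[hold]; j=6 S=463.3856 intr=0.0000 cont=0.0000 V=0.0000[hold]  S*(6)=61.3932
k=5: j=0 S=50.1578 intr=97.0422 cont=96.2635 V=97.0422[EX]; j=1 S=75.1454 intr=72.0546 cont=71.7238 V=72.0546[EX]; j=2 S=112.5815 intr=34.6185 cont=41.5663 V=41.5663[hold]; j=3 S=168.6675 intr=0.0000 cont=15.8793 V=15.8793[hold]; j=4 S=252.6945 intr=0.0000 cont=2.8715 V=2.8715[hold]; j=5 S=378.5823 intr=0.0000 cont=0.0000 V=0.0000[hold]  S*(5)=75.1454
k=4: j=0 S=61.3932 intr=85.8068 cont=85.0454 V=85.8068[EX]; j=1 S=91.9782 intr=55.2218 cont=57.6864 V=57.6864[hold]; j=2 S=137.8000 intr=9.4000 cont=29.5721 V=29.5721[hold]; j=3 S=206.4494 intr=0.0000 cont=9.8356 V=9.8356[hold]; j=4 S=309.2987 intr=0.0000 cont=1.5410 V=1.5410[hold]  S*(4)=61.3932
k=3: j=0 S=75.1454 intr=72.0546 cont=72.4420 V=72.4420[hold]; j=1 S=112.5815 intr=34.6185 cont=44.4879 V=44.4879[hold]; j=2 S=168.6675 intr=0.0000 cont=20.3702 V=20.3702[hold]; j=3 S=252.6945 intr=0.0000 cont=5.9834 V=5.9834[hold]  S*(3)=-
k=2: j=0 S=91.9782 intr=55.2218 cont=59.2310 V=59.2310[hold]; j=1 S=137.8000 intr=9.4000 cont=33.1948 V=33.1948[hold]; j=2 S=206.4494 intr=0.0000 cont=13.6694 V=13.6694[hold]  S*(2)=-
k=1: j=0 S=112.5815 intr=34.6185 cont=46.9744 V=46.9744[hold]; j=1 S=168.6675 intr=0.0000 cont=24.0684 V=24.0684[hold]  S*(1)=-
k=0: j=0 S=137.8000 intr=9.4000 cont=36.2211 V=36.2211[hold]  S*(0)=-

price = 36.2211
boundary = - - - - 61.3932 75.1454 61.3932 75.1454 91.9782
tree:
36.2211
46.9744 24.0684
59.2310 33.1948 13.6694
72.4420 44.4879 20.3702 5.9834
85.8068 57.6864 29.5721 9.8356 1.5410
97.0422 72.0546 41.5663 15.8793 2.8715 0.0000
106.2215 85.8068 56.1167 25.0274 5.3507 0.0000 0.0000
113.7209 97.0422 72.0546 38.1354 9.9703 0.0000 0.0000 0.0000
119.8478 106.2215 85.8068 55.2218 18.5784 0.0000 0.0000 0.0000 0.0000
124.8535 113.7209 97.0422 72.0546 34.6185 0.0000 0.0000 0.0000 0.0000 0.0000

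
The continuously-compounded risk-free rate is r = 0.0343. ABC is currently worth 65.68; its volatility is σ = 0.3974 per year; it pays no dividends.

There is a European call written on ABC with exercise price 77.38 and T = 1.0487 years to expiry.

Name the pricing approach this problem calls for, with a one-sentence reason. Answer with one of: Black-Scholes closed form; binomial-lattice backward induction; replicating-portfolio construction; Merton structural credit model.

Key observation: with ABC following a GBM at constant σ and r, the European call struck at 77.38 prices in closed form — nothing here needs a stepwise model or a balance sheet.

framework: Black-Scholes closed form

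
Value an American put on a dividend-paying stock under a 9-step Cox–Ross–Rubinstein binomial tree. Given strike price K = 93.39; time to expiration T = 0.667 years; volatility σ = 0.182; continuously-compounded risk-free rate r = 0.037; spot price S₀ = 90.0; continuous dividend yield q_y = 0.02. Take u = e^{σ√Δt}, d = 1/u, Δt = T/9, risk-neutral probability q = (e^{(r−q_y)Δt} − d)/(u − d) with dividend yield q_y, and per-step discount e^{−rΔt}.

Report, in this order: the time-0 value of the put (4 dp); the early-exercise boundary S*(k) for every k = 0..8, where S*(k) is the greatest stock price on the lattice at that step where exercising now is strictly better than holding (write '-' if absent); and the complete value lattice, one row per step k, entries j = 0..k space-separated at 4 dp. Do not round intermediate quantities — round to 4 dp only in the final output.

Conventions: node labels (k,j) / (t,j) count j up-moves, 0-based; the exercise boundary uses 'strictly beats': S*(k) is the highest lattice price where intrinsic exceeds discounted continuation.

Δt=0.07411  u=1.05079  d=0.95166  q=0.50033  discount=0.99726
step 9 (expiry): payoffs max(K−S,0) = 35.7688 29.7664 23.1388 15.8208 7.7405 0.0000 0.0000 0.0000 0.0000 0.0000
step 8: (k=8,j=0): S=60.5481, K−S=32.8419, hold=32.6759 ⇒ V=32.8419 exercise | (k=8,j=1): S=66.8553, K−S=26.5347, hold=26.3780 ⇒ V=26.5347 exercise | (k=8,j=2): S=73.8196, K−S=19.5704, hold=19.4240 ⇒ V=19.5704 exercise | (k=8,j=3): S=81.5093, K−S=11.8807, hold=11.7457 ⇒ V=11.8807 exercise | (k=8,j=4): S=90.0000, K−S=3.3900, hold=3.8571 ⇒ V=3.8571 continue | (k=8,j=5): S=99.3752, K−S=0.0000, hold=0.0000 ⇒ V=0.0000 continue | (k=8,j=6): S=109.7270, K−S=0.0000, hold=0.0000 ⇒ V=0.0000 continue | (k=8,j=7): S=121.1572, K−S=0.0000, hold=0.0000 ⇒ V=0.0000 continue | (k=8,j=8): S=133.7780, K−S=0.0000, hold=0.0000 ⇒ V=0.0000 continue  boundary S*=81.5093
step 7: (k=7,j=0): S=63.6236, K−S=29.7664, hold=29.6049 ⇒ V=29.7664 exercise | (k=7,j=1): S=70.2512, K−S=23.1388, hold=22.9871 ⇒ V=23.1388 exercise | (k=7,j=2): S=77.5692, K−S=15.8208, hold=15.6800 ⇒ V=15.8208 exercise | (k=7,j=3): S=85.6495, K−S=7.7405, hold=7.8447 ⇒ V=7.8447 continue | (k=7,j=4): S=94.5715, K−S=0.0000, hold=1.9220 ⇒ V=1.9220 continue | (k=7,j=5): S=104.4229, K−S=0.0000, hold=0.0000 ⇒ V=0.0000 continue | (k=7,j=6): S=115.3006, K−S=0.0000, hold=0.0000 ⇒ V=0.0000 continue | (k=7,j=7): S=127.3113, K−S=0.0000, hold=0.0000 ⇒ V=0.0000 continue  boundary S*=77.5692
step 6: (k=6,j=0): S=66.8553, K−S=26.5347, hold=26.3780 ⇒ V=26.5347 exercise | (k=6,j=1): S=73.8196, K−S=19.5704, hold=19.4240 ⇒ V=19.5704 exercise | (k=6,j=2): S=81.5093, K−S=11.8807, hold=11.7977 ⇒ V=11.8807 exercise | (k=6,j=3): S=90.0000, K−S=3.3900, hold=4.8680 ⇒ V=4.8680 continue | (k=6,j=4): S=99.3752, K−S=0.0000, hold=0.9577 ⇒ V=0.9577 continue | (k=6,j=5): S=109.7270, K−S=0.0000, hold=0.0000 ⇒ V=0.0000 continue | (k=6,j=6): S=121.1572, K−S=0.0000, hold=0.0000 ⇒ V=0.0000 continue  boundary S*=81.5093
step 5: (k=5,j=0): S=70.2512, K−S=23.1388, hold=22.9871 ⇒ V=23.1388 exercise | (k=5,j=1): S=77.5692, K−S=15.8208, hold=15.6800 ⇒ V=15.8208 exercise | (k=5,j=2): S=85.6495, K−S=7.7405, hold=8.3491 ⇒ V=8.3491 continue | (k=5,j=3): S=94.5715, K−S=0.0000, hold=2.9036 ⇒ V=2.9036 continue | (k=5,j=4): S=104.4229, K−S=0.0000, hold=0.4772 ⇒ V=0.4772 continue | (k=5,j=5): S=115.3006, K−S=0.0000, hold=0.0000 ⇒ V=0.0000 continue  boundary S*=77.5692
step 4: (k=4,j=0): S=73.8196, K−S=19.5704, hold=19.4240 ⇒ V=19.5704 exercise | (k=4,j=1): S=81.5093, K−S=11.8807, hold=12.0494 ⇒ V=12.0494 continue | (k=4,j=2): S=90.0000, K−S=3.3900, hold=5.6091 ⇒ V=5.6091 continue | (k=4,j=3): S=99.3752, K−S=0.0000, hold=1.6850 ⇒ V=1.6850 continue | (k=4,j=4): S=109.7270, K−S=0.0000, hold=0.2378 ⇒ V=0.2378 continue  boundary S*=73.8196
step 3: (k=3,j=0): S=77.5692, K−S=15.8208, hold=15.7641 ⇒ V=15.8208 exercise | (k=3,j=1): S=85.6495, K−S=7.7405, hold=8.8029 ⇒ V=8.8029 continue | (k=3,j=2): S=94.5715, K−S=0.0000, hold=3.6358 ⇒ V=3.6358 continue | (k=3,j=3): S=104.4229, K−S=0.0000, hold=0.9583 ⇒ V=0.9583 continue  boundary S*=77.5692
step 2: (k=2,j=0): S=81.5093, K−S=11.8807, hold=12.2758 ⇒ V=12.2758 continue | (k=2,j=1): S=90.0000, K−S=3.3900, hold=6.2006 ⇒ V=6.2006 continue | (k=2,j=2): S=99.3752, K−S=0.0000, hold=2.2898 ⇒ V=2.2898 continue  boundary S*=-
step 1: (k=1,j=0): S=85.6495, K−S=7.7405, hold=9.2109 ⇒ V=9.2109 continue | (k=1,j=1): S=94.5715, K−S=0.0000, hold=4.2323 ⇒ V=4.2323 continue  boundary S*=-
step 0: (k=0,j=0): S=90.0000, K−S=3.3900, hold=6.7015 ⇒ V=6.7015 continue  boundary S*=-

price = 6.7015
boundary = - - - 77.5692 73.8196 77.5692 81.5093 77.5692 81.5093
tree:
6.7015
9.2109 4.2323
12.2758 6.2006 2.2898
15.8208 8.8029 3.6358 0.9583
19.5704 12.0494 5.6091 1.6850 0.2378
23.1388 15.8208 8.3491 2.9036 0.4772 0.0000
26.5347 19.5704 11.8807 4.8680 0.9577 0.0000 0.0000
29.7664 23.1388 15.8208 7.8447 1.9220 0.0000 0.0000 0.0000
32.8419 26.5347 19.5704 11.8807 3.8571 0.0000 0.0000 0.0000 0.0000
35.7688 29.7664 23.1388 15.8208 7.7405 0.0000 0.0000 0.0000 0.0000 0.0000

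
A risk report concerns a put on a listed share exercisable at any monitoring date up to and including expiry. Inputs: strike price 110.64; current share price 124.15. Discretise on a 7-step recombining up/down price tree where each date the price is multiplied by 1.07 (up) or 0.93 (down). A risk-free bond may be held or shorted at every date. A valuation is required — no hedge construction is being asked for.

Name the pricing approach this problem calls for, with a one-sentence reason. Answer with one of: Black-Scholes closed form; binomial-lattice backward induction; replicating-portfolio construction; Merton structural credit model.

framework: binomial-lattice backward induction

Key observation: an American put (K = 110.64, S₀ = 124.15) on a 7-date tree has no closed form — the optimal stopping decision is embedded and must be resolved recursively from expiry.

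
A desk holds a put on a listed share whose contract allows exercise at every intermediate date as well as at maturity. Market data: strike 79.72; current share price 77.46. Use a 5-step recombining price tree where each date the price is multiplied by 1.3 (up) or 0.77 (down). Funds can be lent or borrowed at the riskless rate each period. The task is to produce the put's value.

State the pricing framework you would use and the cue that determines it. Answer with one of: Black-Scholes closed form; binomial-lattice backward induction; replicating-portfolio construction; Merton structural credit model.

Key observation: early exercise of the strike-79.72 put must be checked at each of the 5 dates (spot 77.46), which forces a node-by-node comparison of intrinsic and continuation value backward from expiry.

framework: binomial-lattice backward induction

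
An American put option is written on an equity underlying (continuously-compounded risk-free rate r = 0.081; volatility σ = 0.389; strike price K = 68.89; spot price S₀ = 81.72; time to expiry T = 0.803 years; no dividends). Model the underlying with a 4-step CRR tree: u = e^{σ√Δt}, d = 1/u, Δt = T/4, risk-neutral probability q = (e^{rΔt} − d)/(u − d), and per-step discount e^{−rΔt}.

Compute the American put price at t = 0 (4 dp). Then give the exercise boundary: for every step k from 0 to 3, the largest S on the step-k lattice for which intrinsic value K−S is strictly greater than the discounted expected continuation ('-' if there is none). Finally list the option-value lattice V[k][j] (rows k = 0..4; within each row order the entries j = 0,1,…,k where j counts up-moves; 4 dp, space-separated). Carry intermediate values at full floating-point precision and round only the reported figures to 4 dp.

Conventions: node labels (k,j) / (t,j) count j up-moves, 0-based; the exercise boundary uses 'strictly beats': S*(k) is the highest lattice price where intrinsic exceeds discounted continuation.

params: Δt=0.20075 u=1.19040 d=0.84005 q=0.50333 e^(-rΔt)=0.98387
t_4 payoffs: 28.1940 11.2213 0.0000 0.0000 0.0000
t_3: node(3,0) S=48.4447 payoff=20.4453 vs cont=19.3342 → 20.4453 [stop]  node(3,1) S=68.6490 payoff=0.2410 vs cont=5.4834 → 5.4834 [wait]  node(3,2) S=97.2797 payoff=0.0000 vs cont=0.0000 → 0.0000 [wait]  node(3,3) S=137.8512 payoff=0.0000 vs cont=0.0000 → 0.0000 [wait]  ⇒ S*(3)=48.4447
t_2: node(2,0) S=57.6687 payoff=11.2213 vs cont=12.7062 → 12.7062 [wait]  node(2,1) S=81.7200 payoff=0.0000 vs cont=2.6795 → 2.6795 [wait]  node(2,2) S=115.8021 payoff=0.0000 vs cont=0.0000 → 0.0000 [wait]  ⇒ S*(2)=-
t_1: node(1,0) S=68.6490 payoff=0.2410 vs cont=7.5360 → 7.5360 [wait]  node(1,1) S=97.2797 payoff=0.0000 vs cont=1.3094 → 1.3094 [wait]  ⇒ S*(1)=-
t_0: node(0,0) S=81.7200 payoff=0.0000 vs cont=4.3309 → 4.3309 [wait]  ⇒ S*(0)=-

price = 4.3309
boundary = - - - 48.4447
tree:
4.3309
7.5360 1.3094
12.7062 2.6795 0.0000
20.4453 5.4834 0.0000 0.0000
28.1940 11.2213 0.0000 0.0000 0.0000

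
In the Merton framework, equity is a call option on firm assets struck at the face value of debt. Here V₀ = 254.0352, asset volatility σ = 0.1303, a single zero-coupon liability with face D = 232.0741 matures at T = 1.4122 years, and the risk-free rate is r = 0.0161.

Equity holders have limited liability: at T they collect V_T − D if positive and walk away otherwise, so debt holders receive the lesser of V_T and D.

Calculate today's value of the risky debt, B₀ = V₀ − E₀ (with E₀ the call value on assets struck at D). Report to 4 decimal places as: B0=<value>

B0=221.8258

With assets at 254.0352 and a single debt payment of 232.0741 at 1.4122 years:
d₁ = [ln(V₀/D) + (r + σ²/2)T] / (σ√T)
   = [ln(254.0352/232.0741) + (0.0161 + 0.5·0.1303²)·1.4122] / (0.1303·√1.4122)
   = [0.090416 + 0.034725] / 0.154843 = 0.808177
d₂ = d₁ − σ√T = 0.808177 − 0.154843 = 0.653333
N(d₁) = 0.790506,  N(d₂) = 0.743229,  e^(−rT) = 0.977520
E₀ = V₀·N(d₁) − D·e^(−rT)·N(d₂)
   = 254.0352·0.790506 − 232.0741·0.977520·0.743229 = 32.209396
B₀ = V₀ − E₀ = 254.0352 − 32.209396 = 221.825804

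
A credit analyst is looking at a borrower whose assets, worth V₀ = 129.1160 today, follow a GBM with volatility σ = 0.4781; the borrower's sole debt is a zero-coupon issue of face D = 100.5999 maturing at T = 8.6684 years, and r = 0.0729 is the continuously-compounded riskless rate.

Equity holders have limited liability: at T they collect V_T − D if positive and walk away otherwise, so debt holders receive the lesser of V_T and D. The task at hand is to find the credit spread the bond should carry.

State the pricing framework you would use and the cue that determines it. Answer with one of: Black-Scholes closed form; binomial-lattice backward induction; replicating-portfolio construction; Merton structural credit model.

Key observation: assets follow a GBM and default happens iff V_T < 100.5999; valuing claims on that split (equity as a call, risky debt as the residual) is the structural model's definition.

framework: Merton structural credit model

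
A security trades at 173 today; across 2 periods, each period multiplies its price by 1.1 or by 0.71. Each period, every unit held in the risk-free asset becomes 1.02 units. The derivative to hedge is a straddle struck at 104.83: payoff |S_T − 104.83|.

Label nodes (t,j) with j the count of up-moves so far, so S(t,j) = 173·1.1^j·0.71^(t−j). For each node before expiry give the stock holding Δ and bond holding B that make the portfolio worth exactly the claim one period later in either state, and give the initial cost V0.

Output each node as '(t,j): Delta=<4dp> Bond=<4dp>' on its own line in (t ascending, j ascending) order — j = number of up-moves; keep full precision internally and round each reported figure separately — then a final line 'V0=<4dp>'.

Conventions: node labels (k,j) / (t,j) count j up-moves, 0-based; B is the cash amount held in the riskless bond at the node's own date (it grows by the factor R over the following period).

Risk-neutral probability p* = (R−d)/(u−d) = (1.02−0.71)/(1.1−0.71) = 0.7949.
Expiry values: V(2,0)=17.6207, V(2,1)=30.2830, V(2,2)=104.5000
  t=1,j=0: stock 122.8300 → up 135.1130 (V=30.2830), down 87.2093 (V=17.6207). Price 27.1428; hedge Δ=0.2643, bond B=-5.3247.
  t=1,j=1: stock 190.3000 → up 209.3300 (V=104.5000), down 135.1130 (V=30.2830). Price 87.5255; hedge Δ=1.0000, bond B=-102.7745.
  t=0,j=0: stock 173.0000 → up 190.3000 (V=87.5255), down 122.8300 (V=27.1428). Price 73.6660; hedge Δ=0.8950, bond B=-81.1616.
Verification: the root portfolio costs Δ(0,0)·S0 + B(0,0) = 73.6660, matching V0.

(0,0): Delta=0.8950 Bond=-81.1616
(1,0): Delta=0.2643 Bond=-5.3247
(1,1): Delta=1.0000 Bond=-102.7745
V0=73.6660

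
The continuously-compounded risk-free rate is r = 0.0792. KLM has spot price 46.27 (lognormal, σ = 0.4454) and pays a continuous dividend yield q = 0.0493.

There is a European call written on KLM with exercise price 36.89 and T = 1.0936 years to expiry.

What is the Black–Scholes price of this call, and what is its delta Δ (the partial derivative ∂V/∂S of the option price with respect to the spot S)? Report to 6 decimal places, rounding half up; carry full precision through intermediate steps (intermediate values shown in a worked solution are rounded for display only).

price = 13.211020
Δ = 0.743880

σ√T = 0.4454·√1.0936 = 0.465779
d₁ = (ln(S/K) + (r−q+σ²/2)T) / (σ√T) = (ln(46.27/36.89) + (0.0792−0.0493+0.4454²/2)·1.0936) / 0.465779 = (0.226553 + 0.141173) / 0.465779 = 0.789488
d₂ = d₁ − σ√T = 0.789488 − 0.465779 = 0.323710
e^{−rT} = 0.917032
e^{−qT} = 0.947513
N(d₁) = 0.785087,  N(d₂) = 0.626921
Call price V = S·e^{−qT}·N(d₁) − K·e^{−rT}·N(d₂) = 34.419326 − 21.208306 = 13.211020
Δ = e^{−qT}·N(d₁) = 0.743880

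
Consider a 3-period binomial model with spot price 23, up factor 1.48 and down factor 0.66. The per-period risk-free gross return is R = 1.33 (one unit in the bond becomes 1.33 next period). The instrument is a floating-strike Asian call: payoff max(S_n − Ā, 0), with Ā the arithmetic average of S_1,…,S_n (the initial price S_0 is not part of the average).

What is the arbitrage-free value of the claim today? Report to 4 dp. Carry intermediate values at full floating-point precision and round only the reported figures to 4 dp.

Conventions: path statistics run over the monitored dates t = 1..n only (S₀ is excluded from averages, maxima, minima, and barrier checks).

No-arbitrage gives p* = (R−d)/(u−d) = 0.8171: enumerate every path, weight its payoff by its p*-probability, and discount by R^3.
Enumerate all 2^3 = 8 price paths (U = up ×1.48, D = down ×0.66); each path with k up-moves has probability p*^k·(1−p*)^(3−k).
DDD: Ā=10.6037, payoff=0.0000, prob=0.006121
UDD: Ā=23.7781, payoff=0.0000, prob=0.027341
DUD: Ā=17.4914, payoff=0.0000, prob=0.027341
UUD: Ā=39.2232, payoff=0.0000, prob=0.122124
DDU: Ā=13.3422, payoff=1.4856, prob=0.027341
UDU: Ā=29.9189, payoff=3.3314, prob=0.122124
DUU: Ā=23.6322, payoff=9.6180, prob=0.122124
UUU: Ā=52.9935, payoff=21.5677, prob=0.545485
Price = Σ prob·payoff / R^3 = 13.386930 / 2.352637 = 5.6902

price = 5.6902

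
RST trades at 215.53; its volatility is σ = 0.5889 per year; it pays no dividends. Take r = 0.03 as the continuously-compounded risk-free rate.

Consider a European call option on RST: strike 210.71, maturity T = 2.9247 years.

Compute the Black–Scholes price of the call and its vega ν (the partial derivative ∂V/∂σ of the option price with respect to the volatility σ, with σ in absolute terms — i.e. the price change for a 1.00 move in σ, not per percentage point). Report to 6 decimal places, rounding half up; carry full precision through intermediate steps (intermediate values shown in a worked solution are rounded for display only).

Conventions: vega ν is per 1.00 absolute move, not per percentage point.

price = 90.424918
ν = 121.849636

σ√T = 0.5889·√2.9247 = 1.007122
d₁ = (ln(S/K) + (r+σ²/2)T) / (σ√T) = (ln(215.53/210.71) + (0.03+0.5889²/2)·2.9247) / 1.007122 = (0.022617 + 0.594889) / 1.007122 = 0.613139
d₂ = d₁ − σ√T = 0.613139 − 1.007122 = -0.393983
e^{−rT} = 0.915998
N(d₁) = 0.730108,  N(d₂) = 0.346797
Call price V = S·N(d₁) − K·e^{−rT}·N(d₂) = 157.360133 − 66.935215 = 90.424918
φ(d₁) = (1/√(2π))·e^{−d₁²/2} = 0.330579
ν = S·φ(d₁)·√T = 121.849636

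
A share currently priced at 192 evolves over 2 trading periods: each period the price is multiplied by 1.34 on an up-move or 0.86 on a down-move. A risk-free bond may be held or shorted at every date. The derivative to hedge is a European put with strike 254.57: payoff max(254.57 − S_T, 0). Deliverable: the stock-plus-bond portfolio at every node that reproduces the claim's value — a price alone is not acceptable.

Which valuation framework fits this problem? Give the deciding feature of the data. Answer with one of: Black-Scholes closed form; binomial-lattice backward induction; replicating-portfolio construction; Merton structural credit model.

framework: replicating-portfolio construction

Key observation: since the answer must list Δ and B at each node of the 1.34/0.86 lattice on 192, the replicating-portfolio method — solving the two-state system at every node — is the one that applies.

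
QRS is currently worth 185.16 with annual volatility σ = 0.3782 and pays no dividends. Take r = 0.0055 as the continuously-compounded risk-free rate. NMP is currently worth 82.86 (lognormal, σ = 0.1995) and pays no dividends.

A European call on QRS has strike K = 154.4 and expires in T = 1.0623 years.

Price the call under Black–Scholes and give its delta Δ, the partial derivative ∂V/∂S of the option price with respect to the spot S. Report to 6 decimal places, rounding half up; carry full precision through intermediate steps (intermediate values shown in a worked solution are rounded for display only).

price = 44.918808
Δ = 0.750466

σ√T = 0.3782·√1.0623 = 0.389803
d₁ = (ln(S/K) + (r+σ²/2)T) / (σ√T) = (ln(185.16/154.4) + (0.0055+0.3782²/2)·1.0623) / 0.389803 = (0.181674 + 0.081816) / 0.389803 = 0.675956
d₂ = d₁ − σ√T = 0.675956 − 0.389803 = 0.286153
e^{−rT} = 0.994174
N(d₁) = 0.750466,  N(d₂) = 0.612619
Call price V = S·N(d₁) − K·e^{−rT}·N(d₂) = 138.956209 − 94.037401 = 44.918808
Δ = N(d₁) = 0.750466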